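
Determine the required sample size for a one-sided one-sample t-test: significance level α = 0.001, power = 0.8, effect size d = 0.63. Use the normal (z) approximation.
n = 39

Sample size formula (one-sample t-test, normal approximation):
n = ((z_α + z_β) / d)²

z_α = 3.090 (for α = 0.001, one-sided)
z_β = 0.842 (for power = 0.8)
d = 0.63

n = ((3.090 + 0.842) / 0.63)²
n = (6.241)²
n ≈ 38.95
Round up to the next whole number: n = 39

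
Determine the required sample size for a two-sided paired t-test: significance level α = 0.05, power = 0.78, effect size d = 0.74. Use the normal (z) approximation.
n = 14 pairs

Sample size formula (paired t-test, normal approximation):
n = ((z_{α/2} + z_β) / d)²

z_{α/2} = 1.960 (for α = 0.05, two-sided)
z_β = 0.772 (for power = 0.78)
d = 0.74

n = ((1.960 + 0.772) / 0.74)²
n = (3.692)²
n ≈ 13.63
Round up to the next whole number: n = 14 pairs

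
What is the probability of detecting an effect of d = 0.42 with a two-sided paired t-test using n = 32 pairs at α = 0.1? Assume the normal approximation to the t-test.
Power ≈ 0.77

Power calculation (paired t-test, normal approximation):
z_β = d · √n - z_{α/2}
z_β = 0.42 · √32 - 1.645
z_β = 0.42 · 5.657 - 1.645
z_β = 0.731

Power = Φ(z_β) = Φ(0.731) ≈ 0.768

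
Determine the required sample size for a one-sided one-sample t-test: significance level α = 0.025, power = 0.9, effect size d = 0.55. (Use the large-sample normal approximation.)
n = 35

Sample size formula (one-sample t-test, normal approximation):
n = ((z_α + z_β) / d)²

z_α = 1.960 (for α = 0.025, one-sided)
z_β = 1.282 (for power = 0.9)
d = 0.55

n = ((1.960 + 1.282) / 0.55)²
n = (5.895)²
n ≈ 34.75
Round up to the next whole number: n = 35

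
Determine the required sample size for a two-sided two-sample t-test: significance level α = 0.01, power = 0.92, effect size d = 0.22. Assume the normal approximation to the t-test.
n = 655 per group

Sample size formula (two-sample t-test, normal approximation):
n = 2 · ((z_{α/2} + z_β) / d)²

z_{α/2} = 2.576 (for α = 0.01, two-sided)
z_β = 1.405 (for power = 0.92)
d = 0.22

n = 2 · ((2.576 + 1.405) / 0.22)²
n = 2 · (18.095)²
n ≈ 654.86
Round up to the next whole number: n = 655 per group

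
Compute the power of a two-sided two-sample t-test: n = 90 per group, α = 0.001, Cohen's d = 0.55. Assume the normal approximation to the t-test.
Power ≈ 0.66

Power calculation (two-sample t-test, normal approximation):
z_β = d · √(n/2) - z_{α/2}
z_β = 0.55 · √(90/2) - 3.291
z_β = 0.55 · 6.708 - 3.291
z_β = 0.399

Power = Φ(z_β) = Φ(0.399) ≈ 0.655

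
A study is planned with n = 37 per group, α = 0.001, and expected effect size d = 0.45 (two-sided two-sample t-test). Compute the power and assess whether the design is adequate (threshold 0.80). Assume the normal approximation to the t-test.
Power ≈ 0.09; the study is underpowered (power < 0.80)

Power calculation (two-sample t-test, normal approximation):
z_β = d · √(n/2) - z_{α/2}
z_β = 0.45 · √(37/2) - 3.291
z_β = 0.45 · 4.301 - 3.291
z_β = -1.355

Power = Φ(z_β) = Φ(-1.355) ≈ 0.088

Effect size d = 0.45 is small by Cohen's convention (0.2/0.5/0.8).

Threshold: power ≥ 0.80 is conventionally adequate.
Power ≈ 0.09 → the study is underpowered (power < 0.80).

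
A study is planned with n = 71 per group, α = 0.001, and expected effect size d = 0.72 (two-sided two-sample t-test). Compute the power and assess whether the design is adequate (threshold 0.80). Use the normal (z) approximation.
Power ≈ 0.84; the study is adequately powered (power ≥ 0.80)

Power calculation (two-sample t-test, normal approximation):
z_β = d · √(n/2) - z_{α/2}
z_β = 0.72 · √(71/2) - 3.291
z_β = 0.72 · 5.958 - 3.291
z_β = 0.999

Power = Φ(z_β) = Φ(0.999) ≈ 0.841

Effect size d = 0.72 is medium by Cohen's convention (0.2/0.5/0.8).

Threshold: power ≥ 0.80 is conventionally adequate.
Power ≈ 0.84 → the study is adequately powered (power ≥ 0.80).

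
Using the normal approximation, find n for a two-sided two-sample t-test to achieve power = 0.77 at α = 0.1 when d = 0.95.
n = 13 per group

Sample size formula (two-sample t-test, normal approximation):
n = 2 · ((z_{α/2} + z_β) / d)²

z_{α/2} = 1.645 (for α = 0.1, two-sided)
z_β = 0.739 (for power = 0.77)
d = 0.95

n = 2 · ((1.645 + 0.739) / 0.95)²
n = 2 · (2.509)²
n ≈ 12.59
Round up to the next whole number: n = 13 per group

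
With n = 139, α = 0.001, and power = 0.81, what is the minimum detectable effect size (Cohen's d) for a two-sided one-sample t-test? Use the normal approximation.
d ≈ 0.35

Minimum detectable effect (one-sample t-test, normal approximation):
d = (z_{α/2} + z_β) / √n
d = (3.291 + 0.878) / √139
d = 4.168 / 11.790
d ≈ 0.35

By Cohen's convention (0.2 small / 0.5 medium / 0.8 large): small effect.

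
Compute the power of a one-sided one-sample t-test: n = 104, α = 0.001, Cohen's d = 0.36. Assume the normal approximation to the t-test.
Power ≈ 0.72

Power calculation (one-sample t-test, normal approximation):
z_β = d · √n - z_α
z_β = 0.36 · √104 - 3.090
z_β = 0.36 · 10.198 - 3.090
z_β = 0.581

Power = Φ(z_β) = Φ(0.581) ≈ 0.719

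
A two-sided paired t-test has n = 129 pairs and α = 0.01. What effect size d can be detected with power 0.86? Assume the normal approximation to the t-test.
d ≈ 0.32

Minimum detectable effect (paired t-test, normal approximation):
d = (z_{α/2} + z_β) / √n
d = (2.576 + 1.080) / √129
d = 3.656 / 11.358
d ≈ 0.32

By Cohen's convention (0.2 small / 0.5 medium / 0.8 large): small effect.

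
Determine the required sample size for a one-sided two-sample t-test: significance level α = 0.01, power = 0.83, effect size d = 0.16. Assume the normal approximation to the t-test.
n = 841 per group

Sample size formula (two-sample t-test, normal approximation):
n = 2 · ((z_α + z_β) / d)²

z_α = 2.326 (for α = 0.01, one-sided)
z_β = 0.954 (for power = 0.83)
d = 0.16

n = 2 · ((2.326 + 0.954) / 0.16)²
n = 2 · (20.500)²
n ≈ 840.50
Round up to the next whole number: n = 841 per group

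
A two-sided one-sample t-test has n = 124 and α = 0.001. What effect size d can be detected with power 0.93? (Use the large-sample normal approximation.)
d ≈ 0.43

Minimum detectable effect (one-sample t-test, normal approximation):
d = (z_{α/2} + z_β) / √n
d = (3.291 + 1.476) / √124
d = 4.766 / 11.136
d ≈ 0.43

By Cohen's convention (0.2 small / 0.5 medium / 0.8 large): small effect.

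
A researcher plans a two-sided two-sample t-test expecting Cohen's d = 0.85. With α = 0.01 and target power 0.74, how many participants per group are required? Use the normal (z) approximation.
n = 29 per group

Sample size formula (two-sample t-test, normal approximation):
n = 2 · ((z_{α/2} + z_β) / d)²

z_{α/2} = 2.576 (for α = 0.01, two-sided)
z_β = 0.643 (for power = 0.74)
d = 0.85

n = 2 · ((2.576 + 0.643) / 0.85)²
n = 2 · (3.787)²
n ≈ 28.68
Round up to the next whole number: n = 29 per group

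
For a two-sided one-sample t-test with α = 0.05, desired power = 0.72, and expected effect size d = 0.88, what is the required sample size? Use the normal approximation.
n = 9

Sample size formula (one-sample t-test, normal approximation):
n = ((z_{α/2} + z_β) / d)²

z_{α/2} = 1.960 (for α = 0.05, two-sided)
z_β = 0.583 (for power = 0.72)
d = 0.88

n = ((1.960 + 0.583) / 0.88)²
n = (2.890)²
n ≈ 8.35
Round up to the next whole number: n = 9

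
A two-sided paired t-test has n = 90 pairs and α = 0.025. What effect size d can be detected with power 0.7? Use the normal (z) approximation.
d ≈ 0.29

Minimum detectable effect (paired t-test, normal approximation):
d = (z_{α/2} + z_β) / √n
d = (2.241 + 0.524) / √90
d = 2.766 / 9.487
d ≈ 0.29

By Cohen's convention (0.2 small / 0.5 medium / 0.8 large): small effect.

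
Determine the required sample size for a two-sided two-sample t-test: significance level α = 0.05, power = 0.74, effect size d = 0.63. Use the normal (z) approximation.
n = 35 per group

Sample size formula (two-sample t-test, normal approximation):
n = 2 · ((z_{α/2} + z_β) / d)²

z_{α/2} = 1.960 (for α = 0.05, two-sided)
z_β = 0.643 (for power = 0.74)
d = 0.63

n = 2 · ((1.960 + 0.643) / 0.63)²
n = 2 · (4.132)²
n ≈ 34.15
Round up to the next whole number: n = 35 per group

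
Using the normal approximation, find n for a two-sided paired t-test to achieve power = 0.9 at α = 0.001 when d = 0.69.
n = 44 pairs

Sample size formula (paired t-test, normal approximation):
n = ((z_{α/2} + z_β) / d)²

z_{α/2} = 3.291 (for α = 0.001, two-sided)
z_β = 1.282 (for power = 0.9)
d = 0.69

n = ((3.291 + 1.282) / 0.69)²
n = (6.628)²
n ≈ 43.93
Round up to the next whole number: n = 44 pairs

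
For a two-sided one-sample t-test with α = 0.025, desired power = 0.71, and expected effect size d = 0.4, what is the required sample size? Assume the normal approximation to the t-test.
n = 49

Sample size formula (one-sample t-test, normal approximation):
n = ((z_{α/2} + z_β) / d)²

z_{α/2} = 2.241 (for α = 0.025, two-sided)
z_β = 0.553 (for power = 0.71)
d = 0.4

n = ((2.241 + 0.553) / 0.4)²
n = (6.985)²
n ≈ 48.79
Round up to the next whole number: n = 49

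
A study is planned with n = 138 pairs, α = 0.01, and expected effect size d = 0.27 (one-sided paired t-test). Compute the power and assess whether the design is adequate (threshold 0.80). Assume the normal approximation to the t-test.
Power ≈ 0.80; the study is adequately powered (power ≥ 0.80)

Power calculation (paired t-test, normal approximation):
z_β = d · √n - z_α
z_β = 0.27 · √138 - 2.326
z_β = 0.27 · 11.747 - 2.326
z_β = 0.845

Power = Φ(z_β) = Φ(0.845) ≈ 0.801

Effect size d = 0.27 is small by Cohen's convention (0.2/0.5/0.8).

Threshold: power ≥ 0.80 is conventionally adequate.
Power ≈ 0.80 → the study is adequately powered (power ≥ 0.80).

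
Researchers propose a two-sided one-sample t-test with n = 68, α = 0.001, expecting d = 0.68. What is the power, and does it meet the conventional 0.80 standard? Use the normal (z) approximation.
Power ≈ 0.99; the study is adequately powered (power ≥ 0.80)

Power calculation (one-sample t-test, normal approximation):
z_β = d · √n - z_{α/2}
z_β = 0.68 · √68 - 3.291
z_β = 0.68 · 8.246 - 3.291
z_β = 2.317

Power = Φ(z_β) = Φ(2.317) ≈ 0.990

Effect size d = 0.68 is medium by Cohen's convention (0.2/0.5/0.8).

Threshold: power ≥ 0.80 is conventionally adequate.
Power ≈ 0.99 → the study is adequately powered (power ≥ 0.80).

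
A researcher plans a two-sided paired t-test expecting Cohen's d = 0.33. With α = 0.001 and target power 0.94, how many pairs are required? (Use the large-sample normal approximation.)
n = 216 pairs

Sample size formula (paired t-test, normal approximation):
n = ((z_{α/2} + z_β) / d)²

z_{α/2} = 3.291 (for α = 0.001, two-sided)
z_β = 1.555 (for power = 0.94)
d = 0.33

n = ((3.291 + 1.555) / 0.33)²
n = (14.685)²
n ≈ 215.65
Round up to the next whole number: n = 216 pairs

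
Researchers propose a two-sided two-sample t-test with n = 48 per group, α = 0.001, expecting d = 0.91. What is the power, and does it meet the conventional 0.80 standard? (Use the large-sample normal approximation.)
Power ≈ 0.88; the study is adequately powered (power ≥ 0.80)

Power calculation (two-sample t-test, normal approximation):
z_β = d · √(n/2) - z_{α/2}
z_β = 0.91 · √(48/2) - 3.291
z_β = 0.91 · 4.899 - 3.291
z_β = 1.168

Power = Φ(z_β) = Φ(1.168) ≈ 0.879

Effect size d = 0.91 is large by Cohen's convention (0.2/0.5/0.8).

Threshold: power ≥ 0.80 is conventionally adequate.
Power ≈ 0.88 → the study is adequately powered (power ≥ 0.80).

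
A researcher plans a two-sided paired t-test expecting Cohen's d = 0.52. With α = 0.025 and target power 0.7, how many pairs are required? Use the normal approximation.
n = 29 pairs

Sample size formula (paired t-test, normal approximation):
n = ((z_{α/2} + z_β) / d)²

z_{α/2} = 2.241 (for α = 0.025, two-sided)
z_β = 0.524 (for power = 0.7)
d = 0.52

n = ((2.241 + 0.524) / 0.52)²
n = (5.317)²
n ≈ 28.27
Round up to the next whole number: n = 29 pairs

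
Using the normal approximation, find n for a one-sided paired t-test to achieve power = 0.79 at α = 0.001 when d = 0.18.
n = 469 pairs

Sample size formula (paired t-test, normal approximation):
n = ((z_α + z_β) / d)²

z_α = 3.090 (for α = 0.001, one-sided)
z_β = 0.806 (for power = 0.79)
d = 0.18

n = ((3.090 + 0.806) / 0.18)²
n = (21.644)²
n ≈ 468.46
Round up to the next whole number: n = 469 pairs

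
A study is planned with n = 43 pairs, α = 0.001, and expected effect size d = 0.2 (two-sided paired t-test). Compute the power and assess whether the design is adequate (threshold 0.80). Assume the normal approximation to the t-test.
Power ≈ 0.02; the study is underpowered (power < 0.80)

Power calculation (paired t-test, normal approximation):
z_β = d · √n - z_{α/2}
z_β = 0.2 · √43 - 3.291
z_β = 0.2 · 6.557 - 3.291
z_β = -1.979

Power = Φ(z_β) = Φ(-1.979) ≈ 0.024

Effect size d = 0.2 is small by Cohen's convention (0.2/0.5/0.8).

Threshold: power ≥ 0.80 is conventionally adequate.
Power ≈ 0.02 → the study is underpowered (power < 0.80).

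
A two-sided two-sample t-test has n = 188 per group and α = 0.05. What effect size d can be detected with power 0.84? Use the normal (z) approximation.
d ≈ 0.30

Minimum detectable effect (two-sample t-test, normal approximation):
d = (z_{α/2} + z_β) / √(n/2)
d = (1.960 + 0.994) / √(188/2)
d = 2.954 / 9.695
d ≈ 0.30

By Cohen's convention (0.2 small / 0.5 medium / 0.8 large): small effect.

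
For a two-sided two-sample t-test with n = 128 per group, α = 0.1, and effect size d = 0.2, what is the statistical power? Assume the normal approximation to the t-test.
Power ≈ 0.48

Power calculation (two-sample t-test, normal approximation):
z_β = d · √(n/2) - z_{α/2}
z_β = 0.2 · √(128/2) - 1.645
z_β = 0.2 · 8.000 - 1.645
z_β = -0.045

Power = Φ(z_β) = Φ(-0.045) ≈ 0.482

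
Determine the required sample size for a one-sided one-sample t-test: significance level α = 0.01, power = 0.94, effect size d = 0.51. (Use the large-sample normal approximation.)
n = 58

Sample size formula (one-sample t-test, normal approximation):
n = ((z_α + z_β) / d)²

z_α = 2.326 (for α = 0.01, one-sided)
z_β = 1.555 (for power = 0.94)
d = 0.51

n = ((2.326 + 1.555) / 0.51)²
n = (7.610)²
n ≈ 57.91
Round up to the next whole number: n = 58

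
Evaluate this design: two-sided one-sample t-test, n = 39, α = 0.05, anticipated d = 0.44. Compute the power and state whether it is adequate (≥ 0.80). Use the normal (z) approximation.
Power ≈ 0.78; the study is underpowered (power < 0.80)

Power calculation (one-sample t-test, normal approximation):
z_β = d · √n - z_{α/2}
z_β = 0.44 · √39 - 1.960
z_β = 0.44 · 6.245 - 1.960
z_β = 0.788

Power = Φ(z_β) = Φ(0.788) ≈ 0.785

Effect size d = 0.44 is small by Cohen's convention (0.2/0.5/0.8).

Threshold: power ≥ 0.80 is conventionally adequate.
Power ≈ 0.78 → the study is underpowered (power < 0.80).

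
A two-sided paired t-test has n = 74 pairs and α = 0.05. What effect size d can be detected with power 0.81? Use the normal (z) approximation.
d ≈ 0.33

Minimum detectable effect (paired t-test, normal approximation):
d = (z_{α/2} + z_β) / √n
d = (1.960 + 0.878) / √74
d = 2.838 / 8.602
d ≈ 0.33

By Cohen's convention (0.2 small / 0.5 medium / 0.8 large): small effect.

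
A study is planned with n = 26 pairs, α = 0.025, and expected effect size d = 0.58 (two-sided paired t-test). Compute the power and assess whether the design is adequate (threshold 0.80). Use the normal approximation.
Power ≈ 0.76; the study is underpowered (power < 0.80)

Power calculation (paired t-test, normal approximation):
z_β = d · √n - z_{α/2}
z_β = 0.58 · √26 - 2.241
z_β = 0.58 · 5.099 - 2.241
z_β = 0.716

Power = Φ(z_β) = Φ(0.716) ≈ 0.763

Effect size d = 0.58 is medium by Cohen's convention (0.2/0.5/0.8).

Threshold: power ≥ 0.80 is conventionally adequate.
Power ≈ 0.76 → the study is underpowered (power < 0.80).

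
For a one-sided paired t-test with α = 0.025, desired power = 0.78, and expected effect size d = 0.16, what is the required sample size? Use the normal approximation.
n = 292 pairs

Sample size formula (paired t-test, normal approximation):
n = ((z_α + z_β) / d)²

z_α = 1.960 (for α = 0.025, one-sided)
z_β = 0.772 (for power = 0.78)
d = 0.16

n = ((1.960 + 0.772) / 0.16)²
n = (17.075)²
n ≈ 291.56
Round up to the next whole number: n = 292 pairs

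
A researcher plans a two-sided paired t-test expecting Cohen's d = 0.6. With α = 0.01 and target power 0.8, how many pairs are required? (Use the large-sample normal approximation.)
n = 33 pairs

Sample size formula (paired t-test, normal approximation):
n = ((z_{α/2} + z_β) / d)²

z_{α/2} = 2.576 (for α = 0.01, two-sided)
z_β = 0.842 (for power = 0.8)
d = 0.6

n = ((2.576 + 0.842) / 0.6)²
n = (5.697)²
n ≈ 32.46
Round up to the next whole number: n = 33 pairs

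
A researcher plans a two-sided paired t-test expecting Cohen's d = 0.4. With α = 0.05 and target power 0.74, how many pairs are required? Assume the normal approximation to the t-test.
n = 43 pairs

Sample size formula (paired t-test, normal approximation):
n = ((z_{α/2} + z_β) / d)²

z_{α/2} = 1.960 (for α = 0.05, two-sided)
z_β = 0.643 (for power = 0.74)
d = 0.4

n = ((1.960 + 0.643) / 0.4)²
n = (6.508)²
n ≈ 42.35
Round up to the next whole number: n = 43 pairs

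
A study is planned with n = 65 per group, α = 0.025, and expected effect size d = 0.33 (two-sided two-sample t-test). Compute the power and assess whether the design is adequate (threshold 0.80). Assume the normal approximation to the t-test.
Power ≈ 0.36; the study is underpowered (power < 0.80)

Power calculation (two-sample t-test, normal approximation):
z_β = d · √(n/2) - z_{α/2}
z_β = 0.33 · √(65/2) - 2.241
z_β = 0.33 · 5.701 - 2.241
z_β = -0.360

Power = Φ(z_β) = Φ(-0.360) ≈ 0.359

Effect size d = 0.33 is small by Cohen's convention (0.2/0.5/0.8).

Threshold: power ≥ 0.80 is conventionally adequate.
Power ≈ 0.36 → the study is underpowered (power < 0.80).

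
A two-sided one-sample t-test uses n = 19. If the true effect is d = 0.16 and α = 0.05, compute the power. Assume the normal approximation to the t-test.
Power ≈ 0.10

Power calculation (one-sample t-test, normal approximation):
z_β = d · √n - z_{α/2}
z_β = 0.16 · √19 - 1.960
z_β = 0.16 · 4.359 - 1.960
z_β = -1.263

Power = Φ(z_β) = Φ(-1.263) ≈ 0.103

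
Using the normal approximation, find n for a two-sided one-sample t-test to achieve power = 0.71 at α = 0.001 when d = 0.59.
n = 43

Sample size formula (one-sample t-test, normal approximation):
n = ((z_{α/2} + z_β) / d)²

z_{α/2} = 3.291 (for α = 0.001, two-sided)
z_β = 0.553 (for power = 0.71)
d = 0.59

n = ((3.291 + 0.553) / 0.59)²
n = (6.515)²
n ≈ 42.45
Round up to the next whole number: n = 43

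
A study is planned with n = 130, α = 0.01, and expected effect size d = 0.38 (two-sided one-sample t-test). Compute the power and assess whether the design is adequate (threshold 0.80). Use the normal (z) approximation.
Power ≈ 0.96; the study is adequately powered (power ≥ 0.80)

Power calculation (one-sample t-test, normal approximation):
z_β = d · √n - z_{α/2}
z_β = 0.38 · √130 - 2.576
z_β = 0.38 · 11.402 - 2.576
z_β = 1.757

Power = Φ(z_β) = Φ(1.757) ≈ 0.961

Effect size d = 0.38 is small by Cohen's convention (0.2/0.5/0.8).

Threshold: power ≥ 0.80 is conventionally adequate.
Power ≈ 0.96 → the study is adequately powered (power ≥ 0.80).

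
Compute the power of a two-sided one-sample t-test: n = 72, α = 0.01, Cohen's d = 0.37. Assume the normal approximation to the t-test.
Power ≈ 0.71

Power calculation (one-sample t-test, normal approximation):
z_β = d · √n - z_{α/2}
z_β = 0.37 · √72 - 2.576
z_β = 0.37 · 8.485 - 2.576
z_β = 0.564

Power = Φ(z_β) = Φ(0.564) ≈ 0.714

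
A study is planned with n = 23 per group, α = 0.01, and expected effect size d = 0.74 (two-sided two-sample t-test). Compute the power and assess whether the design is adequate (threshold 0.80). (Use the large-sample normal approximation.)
Power ≈ 0.47; the study is underpowered (power < 0.80)

Power calculation (two-sample t-test, normal approximation):
z_β = d · √(n/2) - z_{α/2}
z_β = 0.74 · √(23/2) - 2.576
z_β = 0.74 · 3.391 - 2.576
z_β = -0.066

Power = Φ(z_β) = Φ(-0.066) ≈ 0.474

Effect size d = 0.74 is medium by Cohen's convention (0.2/0.5/0.8).

Threshold: power ≥ 0.80 is conventionally adequate.
Power ≈ 0.47 → the study is underpowered (power < 0.80).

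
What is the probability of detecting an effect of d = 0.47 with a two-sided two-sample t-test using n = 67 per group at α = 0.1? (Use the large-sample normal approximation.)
Power ≈ 0.86

Power calculation (two-sample t-test, normal approximation):
z_β = d · √(n/2) - z_{α/2}
z_β = 0.47 · √(67/2) - 1.645
z_β = 0.47 · 5.788 - 1.645
z_β = 1.075

Power = Φ(z_β) = Φ(1.075) ≈ 0.859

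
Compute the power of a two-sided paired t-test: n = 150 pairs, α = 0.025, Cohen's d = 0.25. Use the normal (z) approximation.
Power ≈ 0.79

Power calculation (paired t-test, normal approximation):
z_β = d · √n - z_{α/2}
z_β = 0.25 · √150 - 2.241
z_β = 0.25 · 12.247 - 2.241
z_β = 0.820

Power = Φ(z_β) = Φ(0.820) ≈ 0.794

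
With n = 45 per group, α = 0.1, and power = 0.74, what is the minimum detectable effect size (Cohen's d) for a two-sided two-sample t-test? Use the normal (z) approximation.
d ≈ 0.48

Minimum detectable effect (two-sample t-test, normal approximation):
d = (z_{α/2} + z_β) / √(n/2)
d = (1.645 + 0.643) / √(45/2)
d = 2.288 / 4.743
d ≈ 0.48

By Cohen's convention (0.2 small / 0.5 medium / 0.8 large): small effect.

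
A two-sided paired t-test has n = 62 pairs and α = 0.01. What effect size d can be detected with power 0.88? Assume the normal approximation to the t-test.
d ≈ 0.48

Minimum detectable effect (paired t-test, normal approximation):
d = (z_{α/2} + z_β) / √n
d = (2.576 + 1.175) / √62
d = 3.751 / 7.874
d ≈ 0.48

By Cohen's convention (0.2 small / 0.5 medium / 0.8 large): small effect.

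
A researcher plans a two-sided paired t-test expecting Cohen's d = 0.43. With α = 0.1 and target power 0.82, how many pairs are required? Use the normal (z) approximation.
n = 36 pairs

Sample size formula (paired t-test, normal approximation):
n = ((z_{α/2} + z_β) / d)²

z_{α/2} = 1.645 (for α = 0.1, two-sided)
z_β = 0.915 (for power = 0.82)
d = 0.43

n = ((1.645 + 0.915) / 0.43)²
n = (5.953)²
n ≈ 35.44
Round up to the next whole number: n = 36 pairs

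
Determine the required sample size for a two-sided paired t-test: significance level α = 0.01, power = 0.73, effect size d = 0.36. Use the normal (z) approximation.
n = 79 pairs

Sample size formula (paired t-test, normal approximation):
n = ((z_{α/2} + z_β) / d)²

z_{α/2} = 2.576 (for α = 0.01, two-sided)
z_β = 0.613 (for power = 0.73)
d = 0.36

n = ((2.576 + 0.613) / 0.36)²
n = (8.858)²
n ≈ 78.46
Round up to the next whole number: n = 79 pairs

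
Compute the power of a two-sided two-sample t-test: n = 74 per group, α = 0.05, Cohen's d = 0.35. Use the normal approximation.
Power ≈ 0.57

Power calculation (two-sample t-test, normal approximation):
z_β = d · √(n/2) - z_{α/2}
z_β = 0.35 · √(74/2) - 1.960
z_β = 0.35 · 6.083 - 1.960
z_β = 0.169

Power = Φ(z_β) = Φ(0.169) ≈ 0.567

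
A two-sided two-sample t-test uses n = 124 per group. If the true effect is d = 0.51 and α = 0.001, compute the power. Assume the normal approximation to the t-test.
Power ≈ 0.77

Power calculation (two-sample t-test, normal approximation):
z_β = d · √(n/2) - z_{α/2}
z_β = 0.51 · √(124/2) - 3.291
z_β = 0.51 · 7.874 - 3.291
z_β = 0.725

Power = Φ(z_β) = Φ(0.725) ≈ 0.766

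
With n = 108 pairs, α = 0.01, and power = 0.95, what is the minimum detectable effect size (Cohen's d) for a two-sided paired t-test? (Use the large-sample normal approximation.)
d ≈ 0.41

Minimum detectable effect (paired t-test, normal approximation):
d = (z_{α/2} + z_β) / √n
d = (2.576 + 1.645) / √108
d = 4.221 / 10.392
d ≈ 0.41

By Cohen's convention (0.2 small / 0.5 medium / 0.8 large): small effect.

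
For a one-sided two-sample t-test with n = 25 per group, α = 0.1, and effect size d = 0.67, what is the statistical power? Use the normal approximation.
Power ≈ 0.86

Power calculation (two-sample t-test, normal approximation):
z_β = d · √(n/2) - z_α
z_β = 0.67 · √(25/2) - 1.282
z_β = 0.67 · 3.536 - 1.282
z_β = 1.087

Power = Φ(z_β) = Φ(1.087) ≈ 0.862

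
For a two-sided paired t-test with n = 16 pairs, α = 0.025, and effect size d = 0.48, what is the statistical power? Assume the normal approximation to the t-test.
Power ≈ 0.37

Power calculation (paired t-test, normal approximation):
z_β = d · √n - z_{α/2}
z_β = 0.48 · √16 - 2.241
z_β = 0.48 · 4.000 - 2.241
z_β = -0.321

Power = Φ(z_β) = Φ(-0.321) ≈ 0.374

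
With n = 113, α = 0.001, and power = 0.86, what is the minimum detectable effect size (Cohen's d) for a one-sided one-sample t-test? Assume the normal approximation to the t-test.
d ≈ 0.39

Minimum detectable effect (one-sample t-test, normal approximation):
d = (z_α + z_β) / √n
d = (3.090 + 1.080) / √113
d = 4.171 / 10.630
d ≈ 0.39

By Cohen's convention (0.2 small / 0.5 medium / 0.8 large): small effect.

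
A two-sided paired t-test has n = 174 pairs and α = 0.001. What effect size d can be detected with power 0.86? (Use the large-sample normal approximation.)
d ≈ 0.33

Minimum detectable effect (paired t-test, normal approximation):
d = (z_{α/2} + z_β) / √n
d = (3.291 + 1.080) / √174
d = 4.371 / 13.191
d ≈ 0.33

By Cohen's convention (0.2 small / 0.5 medium / 0.8 large): small effect.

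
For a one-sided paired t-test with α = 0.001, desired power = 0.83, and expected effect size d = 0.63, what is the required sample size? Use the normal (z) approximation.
n = 42 pairs

Sample size formula (paired t-test, normal approximation):
n = ((z_α + z_β) / d)²

z_α = 3.090 (for α = 0.001, one-sided)
z_β = 0.954 (for power = 0.83)
d = 0.63

n = ((3.090 + 0.954) / 0.63)²
n = (6.419)²
n ≈ 41.20
Round up to the next whole number: n = 42 pairs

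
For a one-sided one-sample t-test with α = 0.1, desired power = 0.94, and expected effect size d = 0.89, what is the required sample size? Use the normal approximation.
n = 11

Sample size formula (one-sample t-test, normal approximation):
n = ((z_α + z_β) / d)²

z_α = 1.282 (for α = 0.1, one-sided)
z_β = 1.555 (for power = 0.94)
d = 0.89

n = ((1.282 + 1.555) / 0.89)²
n = (3.188)²
n ≈ 10.16
Round up to the next whole number: n = 11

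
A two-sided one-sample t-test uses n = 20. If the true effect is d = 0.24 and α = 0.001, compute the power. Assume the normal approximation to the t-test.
Power ≈ 0.01

Power calculation (one-sample t-test, normal approximation):
z_β = d · √n - z_{α/2}
z_β = 0.24 · √20 - 3.291
z_β = 0.24 · 4.472 - 3.291
z_β = -2.217

Power = Φ(z_β) = Φ(-2.217) ≈ 0.013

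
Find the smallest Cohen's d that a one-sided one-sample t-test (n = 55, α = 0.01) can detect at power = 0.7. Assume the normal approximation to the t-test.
d ≈ 0.38

Minimum detectable effect (one-sample t-test, normal approximation):
d = (z_α + z_β) / √n
d = (2.326 + 0.524) / √55
d = 2.851 / 7.416
d ≈ 0.38

By Cohen's convention (0.2 small / 0.5 medium / 0.8 large): small effect.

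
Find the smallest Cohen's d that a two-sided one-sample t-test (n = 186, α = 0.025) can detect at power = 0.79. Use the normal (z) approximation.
d ≈ 0.22

Minimum detectable effect (one-sample t-test, normal approximation):
d = (z_{α/2} + z_β) / √n
d = (2.241 + 0.806) / √186
d = 3.048 / 13.638
d ≈ 0.22

By Cohen's convention (0.2 small / 0.5 medium / 0.8 large): small effect.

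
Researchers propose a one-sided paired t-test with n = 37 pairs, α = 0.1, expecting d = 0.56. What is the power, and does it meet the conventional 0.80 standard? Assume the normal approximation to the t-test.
Power ≈ 0.98; the study is adequately powered (power ≥ 0.80)

Power calculation (paired t-test, normal approximation):
z_β = d · √n - z_α
z_β = 0.56 · √37 - 1.282
z_β = 0.56 · 6.083 - 1.282
z_β = 2.125

Power = Φ(z_β) = Φ(2.125) ≈ 0.983

Effect size d = 0.56 is medium by Cohen's convention (0.2/0.5/0.8).

Threshold: power ≥ 0.80 is conventionally adequate.
Power ≈ 0.98 → the study is adequately powered (power ≥ 0.80).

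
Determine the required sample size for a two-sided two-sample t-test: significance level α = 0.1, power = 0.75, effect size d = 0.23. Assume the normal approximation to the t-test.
n = 204 per group

Sample size formula (two-sample t-test, normal approximation):
n = 2 · ((z_{α/2} + z_β) / d)²

z_{α/2} = 1.645 (for α = 0.1, two-sided)
z_β = 0.674 (for power = 0.75)
d = 0.23

n = 2 · ((1.645 + 0.674) / 0.23)²
n = 2 · (10.083)²
n ≈ 203.33
Round up to the next whole number: n = 204 per group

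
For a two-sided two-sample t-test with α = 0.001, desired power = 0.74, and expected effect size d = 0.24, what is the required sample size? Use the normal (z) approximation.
n = 538 per group

Sample size formula (two-sample t-test, normal approximation):
n = 2 · ((z_{α/2} + z_β) / d)²

z_{α/2} = 3.291 (for α = 0.001, two-sided)
z_β = 0.643 (for power = 0.74)
d = 0.24

n = 2 · ((3.291 + 0.643) / 0.24)²
n = 2 · (16.392)²
n ≈ 537.40
Round up to the next whole number: n = 538 per group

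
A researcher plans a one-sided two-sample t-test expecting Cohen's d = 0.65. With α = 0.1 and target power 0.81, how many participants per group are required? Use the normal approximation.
n = 23 per group

Sample size formula (two-sample t-test, normal approximation):
n = 2 · ((z_α + z_β) / d)²

z_α = 1.282 (for α = 0.1, one-sided)
z_β = 0.878 (for power = 0.81)
d = 0.65

n = 2 · ((1.282 + 0.878) / 0.65)²
n = 2 · (3.323)²
n ≈ 22.08
Round up to the next whole number: n = 23 per group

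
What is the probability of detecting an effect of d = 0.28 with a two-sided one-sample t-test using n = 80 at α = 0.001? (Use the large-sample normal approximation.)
Power ≈ 0.22

Power calculation (one-sample t-test, normal approximation):
z_β = d · √n - z_{α/2}
z_β = 0.28 · √80 - 3.291
z_β = 0.28 · 8.944 - 3.291
z_β = -0.786

Power = Φ(z_β) = Φ(-0.786) ≈ 0.216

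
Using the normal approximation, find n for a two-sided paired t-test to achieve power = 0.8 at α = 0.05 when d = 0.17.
n = 272 pairs

Sample size formula (paired t-test, normal approximation):
n = ((z_{α/2} + z_β) / d)²

z_{α/2} = 1.960 (for α = 0.05, two-sided)
z_β = 0.842 (for power = 0.8)
d = 0.17

n = ((1.960 + 0.842) / 0.17)²
n = (16.482)²
n ≈ 271.66
Round up to the next whole number: n = 272 pairs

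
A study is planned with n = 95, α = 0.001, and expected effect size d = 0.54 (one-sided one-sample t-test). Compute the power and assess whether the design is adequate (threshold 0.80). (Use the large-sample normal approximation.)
Power ≈ 0.99; the study is adequately powered (power ≥ 0.80)

Power calculation (one-sample t-test, normal approximation):
z_β = d · √n - z_α
z_β = 0.54 · √95 - 3.090
z_β = 0.54 · 9.747 - 3.090
z_β = 2.173

Power = Φ(z_β) = Φ(2.173) ≈ 0.985

Effect size d = 0.54 is medium by Cohen's convention (0.2/0.5/0.8).

Threshold: power ≥ 0.80 is conventionally adequate.
Power ≈ 0.99 → the study is adequately powered (power ≥ 0.80).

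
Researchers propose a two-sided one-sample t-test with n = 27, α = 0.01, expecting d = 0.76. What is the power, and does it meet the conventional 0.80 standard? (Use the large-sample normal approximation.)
Power ≈ 0.92; the study is adequately powered (power ≥ 0.80)

Power calculation (one-sample t-test, normal approximation):
z_β = d · √n - z_{α/2}
z_β = 0.76 · √27 - 2.576
z_β = 0.76 · 5.196 - 2.576
z_β = 1.373

Power = Φ(z_β) = Φ(1.373) ≈ 0.915

Effect size d = 0.76 is medium by Cohen's convention (0.2/0.5/0.8).

Threshold: power ≥ 0.80 is conventionally adequate.
Power ≈ 0.92 → the study is adequately powered (power ≥ 0.80).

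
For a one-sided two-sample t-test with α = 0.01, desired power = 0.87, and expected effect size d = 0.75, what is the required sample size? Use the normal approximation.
n = 43 per group

Sample size formula (two-sample t-test, normal approximation):
n = 2 · ((z_α + z_β) / d)²

z_α = 2.326 (for α = 0.01, one-sided)
z_β = 1.126 (for power = 0.87)
d = 0.75

n = 2 · ((2.326 + 1.126) / 0.75)²
n = 2 · (4.603)²
n ≈ 42.38
Round up to the next whole number: n = 43 per group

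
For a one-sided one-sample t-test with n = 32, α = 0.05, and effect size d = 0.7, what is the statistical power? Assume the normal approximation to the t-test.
Power ≈ 0.99

Power calculation (one-sample t-test, normal approximation):
z_β = d · √n - z_α
z_β = 0.7 · √32 - 1.645
z_β = 0.7 · 5.657 - 1.645
z_β = 2.315

Power = Φ(z_β) = Φ(2.315) ≈ 0.990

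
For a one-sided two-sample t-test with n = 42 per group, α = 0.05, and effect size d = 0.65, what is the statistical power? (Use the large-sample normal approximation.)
Power ≈ 0.91

Power calculation (two-sample t-test, normal approximation):
z_β = d · √(n/2) - z_α
z_β = 0.65 · √(42/2) - 1.645
z_β = 0.65 · 4.583 - 1.645
z_β = 1.334

Power = Φ(z_β) = Φ(1.334) ≈ 0.909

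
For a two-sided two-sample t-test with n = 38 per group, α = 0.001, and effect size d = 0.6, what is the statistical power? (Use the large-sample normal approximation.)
Power ≈ 0.25

Power calculation (two-sample t-test, normal approximation):
z_β = d · √(n/2) - z_{α/2}
z_β = 0.6 · √(38/2) - 3.291
z_β = 0.6 · 4.359 - 3.291
z_β = -0.675

Power = Φ(z_β) = Φ(-0.675) ≈ 0.250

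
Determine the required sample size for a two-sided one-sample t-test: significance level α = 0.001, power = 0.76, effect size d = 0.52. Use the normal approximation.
n = 60

Sample size formula (one-sample t-test, normal approximation):
n = ((z_{α/2} + z_β) / d)²

z_{α/2} = 3.291 (for α = 0.001, two-sided)
z_β = 0.706 (for power = 0.76)
d = 0.52

n = ((3.291 + 0.706) / 0.52)²
n = (7.687)²
n ≈ 59.09
Round up to the next whole number: n = 60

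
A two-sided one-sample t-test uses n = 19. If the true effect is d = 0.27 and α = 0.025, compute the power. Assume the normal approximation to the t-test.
Power ≈ 0.14

Power calculation (one-sample t-test, normal approximation):
z_β = d · √n - z_{α/2}
z_β = 0.27 · √19 - 2.241
z_β = 0.27 · 4.359 - 2.241
z_β = -1.065

Power = Φ(z_β) = Φ(-1.065) ≈ 0.144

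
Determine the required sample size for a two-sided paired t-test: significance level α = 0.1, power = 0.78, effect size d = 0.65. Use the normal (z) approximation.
n = 14 pairs

Sample size formula (paired t-test, normal approximation):
n = ((z_{α/2} + z_β) / d)²

z_{α/2} = 1.645 (for α = 0.1, two-sided)
z_β = 0.772 (for power = 0.78)
d = 0.65

n = ((1.645 + 0.772) / 0.65)²
n = (3.718)²
n ≈ 13.82
Round up to the next whole number: n = 14 pairs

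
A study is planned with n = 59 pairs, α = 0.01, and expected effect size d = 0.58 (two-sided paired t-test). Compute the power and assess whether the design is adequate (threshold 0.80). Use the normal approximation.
Power ≈ 0.97; the study is adequately powered (power ≥ 0.80)

Power calculation (paired t-test, normal approximation):
z_β = d · √n - z_{α/2}
z_β = 0.58 · √59 - 2.576
z_β = 0.58 · 7.681 - 2.576
z_β = 1.879

Power = Φ(z_β) = Φ(1.879) ≈ 0.970

Effect size d = 0.58 is medium by Cohen's convention (0.2/0.5/0.8).

Threshold: power ≥ 0.80 is conventionally adequate.
Power ≈ 0.97 → the study is adequately powered (power ≥ 0.80).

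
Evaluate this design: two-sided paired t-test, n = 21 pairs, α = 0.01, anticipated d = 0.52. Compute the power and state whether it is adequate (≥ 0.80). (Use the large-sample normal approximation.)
Power ≈ 0.42; the study is underpowered (power < 0.80)

Power calculation (paired t-test, normal approximation):
z_β = d · √n - z_{α/2}
z_β = 0.52 · √21 - 2.576
z_β = 0.52 · 4.583 - 2.576
z_β = -0.193

Power = Φ(z_β) = Φ(-0.193) ≈ 0.424

Effect size d = 0.52 is medium by Cohen's convention (0.2/0.5/0.8).

Threshold: power ≥ 0.80 is conventionally adequate.
Power ≈ 0.42 → the study is underpowered (power < 0.80).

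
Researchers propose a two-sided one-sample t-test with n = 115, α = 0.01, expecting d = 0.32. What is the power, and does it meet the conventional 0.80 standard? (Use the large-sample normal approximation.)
Power ≈ 0.80; the study is adequately powered (power ≥ 0.80)

Power calculation (one-sample t-test, normal approximation):
z_β = d · √n - z_{α/2}
z_β = 0.32 · √115 - 2.576
z_β = 0.32 · 10.724 - 2.576
z_β = 0.856

Power = Φ(z_β) = Φ(0.856) ≈ 0.804

Effect size d = 0.32 is small by Cohen's convention (0.2/0.5/0.8).

Threshold: power ≥ 0.80 is conventionally adequate.
Power ≈ 0.80 → the study is adequately powered (power ≥ 0.80).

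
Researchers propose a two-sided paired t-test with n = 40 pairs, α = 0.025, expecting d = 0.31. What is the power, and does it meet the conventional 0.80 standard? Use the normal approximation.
Power ≈ 0.39; the study is underpowered (power < 0.80)

Power calculation (paired t-test, normal approximation):
z_β = d · √n - z_{α/2}
z_β = 0.31 · √40 - 2.241
z_β = 0.31 · 6.325 - 2.241
z_β = -0.281

Power = Φ(z_β) = Φ(-0.281) ≈ 0.389

Effect size d = 0.31 is small by Cohen's convention (0.2/0.5/0.8).

Threshold: power ≥ 0.80 is conventionally adequate.
Power ≈ 0.39 → the study is underpowered (power < 0.80).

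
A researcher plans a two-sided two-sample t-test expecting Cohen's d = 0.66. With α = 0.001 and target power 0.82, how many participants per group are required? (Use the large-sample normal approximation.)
n = 82 per group

Sample size formula (two-sample t-test, normal approximation):
n = 2 · ((z_{α/2} + z_β) / d)²

z_{α/2} = 3.291 (for α = 0.001, two-sided)
z_β = 0.915 (for power = 0.82)
d = 0.66

n = 2 · ((3.291 + 0.915) / 0.66)²
n = 2 · (6.373)²
n ≈ 81.23
Round up to the next whole number: n = 82 per group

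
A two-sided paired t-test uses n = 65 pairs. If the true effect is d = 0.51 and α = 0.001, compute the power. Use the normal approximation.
Power ≈ 0.79

Power calculation (paired t-test, normal approximation):
z_β = d · √n - z_{α/2}
z_β = 0.51 · √65 - 3.291
z_β = 0.51 · 8.062 - 3.291
z_β = 0.821

Power = Φ(z_β) = Φ(0.821) ≈ 0.794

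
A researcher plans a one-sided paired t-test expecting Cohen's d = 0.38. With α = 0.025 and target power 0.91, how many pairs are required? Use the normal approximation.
n = 76 pairs

Sample size formula (paired t-test, normal approximation):
n = ((z_α + z_β) / d)²

z_α = 1.960 (for α = 0.025, one-sided)
z_β = 1.341 (for power = 0.91)
d = 0.38

n = ((1.960 + 1.341) / 0.38)²
n = (8.687)²
n ≈ 75.46
Round up to the next whole number: n = 76 pairs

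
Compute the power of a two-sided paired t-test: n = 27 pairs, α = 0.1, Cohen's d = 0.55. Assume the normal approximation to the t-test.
Power ≈ 0.89

Power calculation (paired t-test, normal approximation):
z_β = d · √n - z_{α/2}
z_β = 0.55 · √27 - 1.645
z_β = 0.55 · 5.196 - 1.645
z_β = 1.213

Power = Φ(z_β) = Φ(1.213) ≈ 0.887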